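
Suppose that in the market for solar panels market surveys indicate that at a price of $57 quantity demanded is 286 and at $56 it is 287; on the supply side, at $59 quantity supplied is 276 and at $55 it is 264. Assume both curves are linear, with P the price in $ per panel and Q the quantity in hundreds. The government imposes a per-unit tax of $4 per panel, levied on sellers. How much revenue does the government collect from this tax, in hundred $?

Tax revenue = $1116 hundred.

Demand slope: (287 − 286)/(56 − 57) = -1, so Qd = 343 − P.
Supply slope: (264 − 276)/(55 − 59) = 3, so Qs = 3P + 99.
Before the tax: set 343 − P = 3P + 99 → P* = $61, Q* = 282.
With the tax collected from sellers, supply shifts: Qs = 3(P − 4) + 99.
New equilibrium: buyers pay $64, sellers receive $60, Q = 279. (Wedge: Pb − Ps = 4.)
Revenue = t · Q = 4 · 279 = $1116.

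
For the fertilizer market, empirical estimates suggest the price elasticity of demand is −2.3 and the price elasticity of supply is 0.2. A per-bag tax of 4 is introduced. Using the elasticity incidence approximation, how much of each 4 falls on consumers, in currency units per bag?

Consumers bear ≈ 0.32 per bag.

Incidence ratio: consumers' share ≈ εs / (εs + |εd|) = 0.2 / (0.2 + 2.3) = 0.08.
So consumers bear ≈ 0.08 × 4 = 0.32; sellers bear 3.68.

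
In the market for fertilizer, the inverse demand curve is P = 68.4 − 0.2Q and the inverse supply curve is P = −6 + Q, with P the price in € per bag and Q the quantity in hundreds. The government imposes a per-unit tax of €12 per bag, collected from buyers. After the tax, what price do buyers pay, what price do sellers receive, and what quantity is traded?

Buyers pay €58; sellers receive €46; quantity = 52.

Rewrite in direct form: Qd = 342 − 5P and Qs = P + 6.
Before the tax: set 342 − 5P = P + 6 → P* = €56, Q* = 62.
With the tax collected from buyers, demand (in seller-price terms) shifts: Qd = 342 − 5(P + 12).
New equilibrium: buyers pay €58, sellers receive €46, Q = 52. (Wedge: Pb − Ps = 12.)
The less price-elastic side of the market bears the larger share of a per-unit tax.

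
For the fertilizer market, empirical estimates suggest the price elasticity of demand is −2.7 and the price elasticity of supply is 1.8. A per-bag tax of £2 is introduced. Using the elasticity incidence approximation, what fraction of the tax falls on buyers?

Incidence ratio: buyers' share ≈ εs / (εs + |εd|) = 1.8 / (1.8 + 2.7) = 0.4.
Supply is the less elastic side, so buyers bear the smaller share.

Buyers' share ≈ 0.4.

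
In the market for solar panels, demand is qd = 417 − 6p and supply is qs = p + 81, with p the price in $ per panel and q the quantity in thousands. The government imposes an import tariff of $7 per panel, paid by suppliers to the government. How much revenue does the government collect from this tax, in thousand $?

Tax revenue = $861 thousand.

Before the tax: set 417 − 6p = p + 81 → p* = $48, q* = 129.
With the tax collected from suppliers, supply shifts: qs = (p − 7) + 81.
Solving gives q = 123 with consumers paying $49 and suppliers receiving $42 (the $7 wedge).
Revenue = t · Q = 7 · 123 = $861.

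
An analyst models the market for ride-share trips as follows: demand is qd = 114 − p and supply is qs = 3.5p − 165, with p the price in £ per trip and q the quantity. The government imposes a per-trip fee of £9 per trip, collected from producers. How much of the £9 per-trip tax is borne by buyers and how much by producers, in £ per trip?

Before the tax: set 114 − p = 3.5p − 165 → p* = £62, q* = 52.
With the tax collected from producers, supply shifts: qs = 3.5(p − 9) − 165.
Solving gives q = 45 with buyers paying £69 and producers receiving £60 (the £9 wedge).
Burden on buyers: £7; on producers: £2. (They sum to £9.)

Buyers bear £7 per trip; producers bear £2 per trip.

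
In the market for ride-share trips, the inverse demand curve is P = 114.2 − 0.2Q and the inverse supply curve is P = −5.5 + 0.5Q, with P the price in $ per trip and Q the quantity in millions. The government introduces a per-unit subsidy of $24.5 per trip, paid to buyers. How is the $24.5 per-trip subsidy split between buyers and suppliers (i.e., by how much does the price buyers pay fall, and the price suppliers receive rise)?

Buyers gain $7 per trip; suppliers gain $17.5 per trip.

Rewrite in direct form: Qd = 571 − 5P and Qs = 2P + 11.
Before the subsidy: set 571 − 5P = 2P + 11 → P* = $80, Q* = 171.
With a per-unit subsidy paid to buyers, each effectively pays P − 24.5, so demand becomes Qd = 571 − 5(P − 24.5).
New equilibrium: buyers pay $73, suppliers receive $97.5, Q = 206. (Wedge: Pb − Ps = −24.5.)
Gain to buyers: $7; to suppliers: $17.5. (They sum to $24.5.)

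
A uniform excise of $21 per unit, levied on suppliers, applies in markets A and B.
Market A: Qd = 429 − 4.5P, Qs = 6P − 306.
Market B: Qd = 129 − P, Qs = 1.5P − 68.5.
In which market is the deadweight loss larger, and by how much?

Market A: pre-tax P* = $70, Q* = 114; post-tax Q = 60; deadweight loss = $567.
Market B: pre-tax P* = $79, Q* = 50; post-tax Q = 37.4; deadweight loss = $132.3.
Difference: $567 vs $132.3 → market A is larger by $434.7.

Market A, by $434.7.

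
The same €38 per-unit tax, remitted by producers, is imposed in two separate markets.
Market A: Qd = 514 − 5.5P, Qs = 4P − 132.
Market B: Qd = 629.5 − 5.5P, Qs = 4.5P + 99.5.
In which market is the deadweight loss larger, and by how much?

Market B, by €114.95.

Market A: pre-tax P* = €68, Q* = 140; post-tax Q = 52; deadweight loss = €1672.
Market B: pre-tax P* = €53, Q* = 338; post-tax Q = 243.95; deadweight loss = €1786.95.
Difference: €1672 vs €1786.95 → market B is larger by €114.95.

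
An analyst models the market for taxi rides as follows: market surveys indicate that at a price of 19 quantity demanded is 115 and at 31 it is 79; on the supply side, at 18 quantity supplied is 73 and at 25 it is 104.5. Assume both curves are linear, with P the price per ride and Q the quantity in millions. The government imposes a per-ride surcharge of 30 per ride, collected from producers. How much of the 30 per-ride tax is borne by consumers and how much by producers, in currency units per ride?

Demand slope: (79 − 115)/(31 − 19) = -3, so Qd = 172 − 3P.
Supply slope: (104.5 − 73)/(25 − 18) = 4.5, so Qs = 4.5P − 8.
Before the tax: set 172 − 3P = 4.5P − 8 → P* = 24, Q* = 100.
With the tax collected from producers, supply shifts: Qs = 4.5(P − 30) − 8.
Solving gives Q = 46 with consumers paying 42 and producers receiving 12 (the 30 wedge).
Burden on consumers: 18; on producers: 12. (They sum to 30.)
The less price-elastic side of the market bears the larger share of a per-unit tax.

Consumers bear 18 per ride; producers bear 12 per ride.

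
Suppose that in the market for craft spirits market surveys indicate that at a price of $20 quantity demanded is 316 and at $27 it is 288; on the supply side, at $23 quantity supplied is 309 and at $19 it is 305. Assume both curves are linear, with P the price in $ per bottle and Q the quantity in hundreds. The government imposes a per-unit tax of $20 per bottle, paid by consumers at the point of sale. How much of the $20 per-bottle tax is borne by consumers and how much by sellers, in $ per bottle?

Consumers bear $4 per bottle; sellers bear $16 per bottle.

Demand slope: (288 − 316)/(27 − 20) = -4, so Qd = 396 − 4P.
Supply slope: (305 − 309)/(19 − 23) = 1, so Qs = P + 286.
Without the tax, 396 − 4P = P + 286 gives 5P = 110, so P* = $22 and Q* = 308.
With the tax collected from consumers, demand (in seller-price terms) shifts: Qd = 396 − 4(P + 20).
Solving gives Q = 292 with consumers paying $26 and sellers receiving $6 (the $20 wedge).
Burden on consumers: $4; on sellers: $16. (They sum to $20.)
The less price-elastic side of the market bears the larger share of a per-unit tax.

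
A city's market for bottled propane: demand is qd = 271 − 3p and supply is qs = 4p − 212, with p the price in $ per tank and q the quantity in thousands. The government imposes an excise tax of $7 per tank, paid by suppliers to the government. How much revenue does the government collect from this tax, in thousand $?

Tax revenue = $364 thousand.

Without the tax, 271 − 3p = 4p − 212 gives 7p = 483, so p* = $69 and q* = 64.
With the tax collected from suppliers, supply shifts: qs = 4(p − 7) − 212.
Solving gives q = 52 with buyers paying $73 and suppliers receiving $66 (the $7 wedge).
Revenue = t · Q = 7 · 52 = $364.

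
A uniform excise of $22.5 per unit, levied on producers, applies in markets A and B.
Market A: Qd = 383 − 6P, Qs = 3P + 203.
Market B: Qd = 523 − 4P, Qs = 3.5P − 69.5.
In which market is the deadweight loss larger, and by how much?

Market A: pre-tax P* = $20, Q* = 263; post-tax Q = 218; deadweight loss = $506.25.
Market B: pre-tax P* = $79, Q* = 207; post-tax Q = 165; deadweight loss = $472.5.
Difference: $506.25 vs $472.5 → market A is larger by $33.75.

Market A, by $33.75.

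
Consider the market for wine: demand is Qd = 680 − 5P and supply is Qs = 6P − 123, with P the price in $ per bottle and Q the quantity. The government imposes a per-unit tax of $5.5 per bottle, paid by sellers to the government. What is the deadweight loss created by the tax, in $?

Without the tax, 680 − 5P = 6P − 123 gives 11P = 803, so P* = $73 and Q* = 315.
With the tax collected from sellers, supply shifts: Qs = 6(P − 5.5) − 123.
New equilibrium: buyers pay $76, sellers receive $70.5, Q = 300. (Wedge: Pb − Ps = 5.5.)
Quantity falls by |ΔQ| = |315 − 300| = 15.
DWL = ½ · t · |ΔQ| = ½ · 5.5 · 15 = $41.25.

Deadweight loss = $41.25.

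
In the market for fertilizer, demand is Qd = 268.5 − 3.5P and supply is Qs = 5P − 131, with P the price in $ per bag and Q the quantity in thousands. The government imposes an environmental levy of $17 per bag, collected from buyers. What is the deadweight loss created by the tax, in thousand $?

Before the tax: set 268.5 − 3.5P = 5P − 131 → P* = $47, Q* = 104.
With the tax collected from buyers, demand (in seller-price terms) shifts: Qd = 268.5 − 3.5(P + 17).
New equilibrium: buyers pay $57, producers receive $40, Q = 69. (Wedge: Pb − Ps = 17.)
Quantity falls by |ΔQ| = |104 − 69| = 35.
DWL = ½ · t · |ΔQ| = ½ · 17 · 35 = $297.5.

Deadweight loss = $297.5 thousand.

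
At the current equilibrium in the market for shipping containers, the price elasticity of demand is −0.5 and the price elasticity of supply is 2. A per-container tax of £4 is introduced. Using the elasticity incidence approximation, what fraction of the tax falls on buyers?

Incidence ratio: buyers' share ≈ εs / (εs + |εd|) = 2 / (2 + 0.5) = 0.8.
Supply is the more elastic side, so buyers bear the larger share.

Buyers' share ≈ 0.8.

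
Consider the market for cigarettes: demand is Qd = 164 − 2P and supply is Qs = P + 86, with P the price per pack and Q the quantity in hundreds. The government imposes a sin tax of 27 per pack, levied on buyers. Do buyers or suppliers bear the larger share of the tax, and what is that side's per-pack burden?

Without the tax, 164 − 2P = P + 86 gives 3P = 78, so P* = 26 and Q* = 112.
With the tax collected from buyers, demand (in seller-price terms) shifts: Qd = 164 − 2(P + 27).
New equilibrium: buyers pay 35, suppliers receive 8, Q = 94. (Wedge: Pb − Ps = 27.)
Per-pack burden: buyers 9, suppliers 18.
Suppliers take the larger share because supply is less price-elastic here (demand slope 2 vs supply slope 1).
The less price-elastic side of the market bears the larger share of a per-unit tax.

Suppliers bear the larger share: 18 per pack.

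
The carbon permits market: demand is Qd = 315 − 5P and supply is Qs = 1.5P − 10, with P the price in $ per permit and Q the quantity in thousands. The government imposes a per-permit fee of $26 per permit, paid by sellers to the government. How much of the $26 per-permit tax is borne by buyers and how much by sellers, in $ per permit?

Buyers bear $6 per permit; sellers bear $20 per permit.

Without the tax, 315 − 5P = 1.5P − 10 gives 6.5P = 325, so P* = $50 and Q* = 65.
With the tax collected from sellers, supply shifts: Qs = 1.5(P − 26) − 10.
New equilibrium: buyers pay $56, sellers receive $30, Q = 35. (Wedge: Pb − Ps = 26.)
Burden on buyers: $6; on sellers: $20. (They sum to $26.)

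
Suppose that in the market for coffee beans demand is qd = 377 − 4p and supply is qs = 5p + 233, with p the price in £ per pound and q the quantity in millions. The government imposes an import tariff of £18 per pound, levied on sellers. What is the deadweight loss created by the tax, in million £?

Without the tax, 377 − 4p = 5p + 233 gives 9p = 144, so p* = £16 and q* = 313.
With the tax collected from sellers, supply shifts: qs = 5(p − 18) + 233.
New equilibrium: buyers pay £26, sellers receive £8, q = 273. (Wedge: pb − ps = 18.)
Quantity falls by |ΔQ| = |313 − 273| = 40.
DWL = ½ · t · |ΔQ| = ½ · 18 · 40 = £360.

Deadweight loss = £360 million.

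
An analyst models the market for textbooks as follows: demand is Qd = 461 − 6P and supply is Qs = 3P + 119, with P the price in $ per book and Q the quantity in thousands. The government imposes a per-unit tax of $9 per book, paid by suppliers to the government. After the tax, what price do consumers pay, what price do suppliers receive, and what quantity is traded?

Before the tax: set 461 − 6P = 3P + 119 → P* = $38, Q* = 233.
With the tax collected from suppliers, supply shifts: Qs = 3(P − 9) + 119.
Solving gives Q = 215 with consumers paying $41 and suppliers receiving $32 (the $9 wedge).
The less price-elastic side of the market bears the larger share of a per-unit tax.

Consumers pay $41; suppliers receive $32; quantity = 215.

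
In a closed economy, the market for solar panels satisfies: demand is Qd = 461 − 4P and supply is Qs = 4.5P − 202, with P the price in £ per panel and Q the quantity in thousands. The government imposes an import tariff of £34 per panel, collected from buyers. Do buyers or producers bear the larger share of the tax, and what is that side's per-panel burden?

Buyers bear the larger share: £18 per panel.

Without the tax, 461 − 4P = 4.5P − 202 gives 8.5P = 663, so P* = £78 and Q* = 149.
With the tax collected from buyers, demand (in seller-price terms) shifts: Qd = 461 − 4(P + 34).
New equilibrium: buyers pay £96, producers receive £62, Q = 77. (Wedge: Pb − Ps = 34.)
Per-panel burden: buyers £18, producers £16.
Buyers take the larger share because demand is less price-elastic here (demand slope 4 vs supply slope 4.5).
The less price-elastic side of the market bears the larger share of a per-unit tax.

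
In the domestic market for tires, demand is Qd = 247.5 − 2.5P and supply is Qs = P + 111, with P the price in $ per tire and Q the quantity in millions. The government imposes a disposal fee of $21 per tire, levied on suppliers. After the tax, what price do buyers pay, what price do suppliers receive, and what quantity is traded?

Without the tax, 247.5 − 2.5P = P + 111 gives 3.5P = 136.5, so P* = $39 and Q* = 150.
With the tax collected from suppliers, supply shifts: Qs = (P − 21) + 111.
Solving gives Q = 135 with buyers paying $45 and suppliers receiving $24 (the $21 wedge).
The less price-elastic side of the market bears the larger share of a per-unit tax.

Buyers pay $45; suppliers receive $24; quantity = 135.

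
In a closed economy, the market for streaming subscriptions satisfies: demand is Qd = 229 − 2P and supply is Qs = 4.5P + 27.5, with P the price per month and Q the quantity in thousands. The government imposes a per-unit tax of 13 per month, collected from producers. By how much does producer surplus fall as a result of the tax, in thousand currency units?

Before the tax: set 229 − 2P = 4.5P + 27.5 → P* = 31, Q* = 167.
With the tax collected from producers, supply shifts: Qs = 4.5(P − 13) + 27.5.
Solving gives Q = 149 with buyers paying 40 and producers receiving 27 (the 13 wedge).
ΔPS is the trapezoid between Q = 149 and Q = 167 of height 4: ½ · (167 + 149) · 4 = 632.

Producer surplus falls by 632 thousand.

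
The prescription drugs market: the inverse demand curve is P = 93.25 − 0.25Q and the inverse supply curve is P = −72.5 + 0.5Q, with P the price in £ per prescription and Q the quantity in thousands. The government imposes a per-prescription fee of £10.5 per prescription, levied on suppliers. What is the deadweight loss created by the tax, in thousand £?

Inverting to Q(P) form: Qd = 373 − 4P; Qs = 2P + 145.
Without the tax, 373 − 4P = 2P + 145 gives 6P = 228, so P* = £38 and Q* = 221.
With the tax collected from suppliers, supply shifts: Qs = 2(P − 10.5) + 145.
Solving gives Q = 207 with buyers paying £41.5 and suppliers receiving £31 (the £10.5 wedge).
Quantity falls by |ΔQ| = |221 − 207| = 14.
DWL = ½ · t · |ΔQ| = ½ · 10.5 · 14 = £73.5.

Deadweight loss = £73.5 thousand.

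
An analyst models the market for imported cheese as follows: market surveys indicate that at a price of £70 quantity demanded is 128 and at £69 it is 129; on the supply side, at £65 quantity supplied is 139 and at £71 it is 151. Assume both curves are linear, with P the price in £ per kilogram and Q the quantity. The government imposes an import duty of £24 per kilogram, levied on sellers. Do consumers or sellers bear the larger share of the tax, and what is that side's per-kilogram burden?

Consumers bear the larger share: £16 per kilogram.

Demand slope: (129 − 128)/(69 − 70) = -1, so Qd = 198 − P.
Supply slope: (151 − 139)/(71 − 65) = 2, so Qs = 2P + 9.
Before the tax: set 198 − P = 2P + 9 → P* = £63, Q* = 135.
With the tax collected from sellers, supply shifts: Qs = 2(P − 24) + 9.
Solving gives Q = 119 with consumers paying £79 and sellers receiving £55 (the £24 wedge).
Per-kilogram burden: consumers £16, sellers £8.
Consumers take the larger share because demand is less price-elastic here (demand slope 1 vs supply slope 2).
The less price-elastic side of the market bears the larger share of a per-unit tax.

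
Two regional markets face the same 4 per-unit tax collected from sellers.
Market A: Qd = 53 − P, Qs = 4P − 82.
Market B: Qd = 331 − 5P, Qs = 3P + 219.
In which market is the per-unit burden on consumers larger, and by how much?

Market A, by 1.7.

Market A: pre-tax P* = 27, Q* = 26; post-tax Q = 22.8; per-unit burden on consumers = 3.2.
Market B: pre-tax P* = 14, Q* = 261; post-tax Q = 253.5; per-unit burden on consumers = 1.5.
Difference: 3.2 vs 1.5 → market A is larger by 1.7.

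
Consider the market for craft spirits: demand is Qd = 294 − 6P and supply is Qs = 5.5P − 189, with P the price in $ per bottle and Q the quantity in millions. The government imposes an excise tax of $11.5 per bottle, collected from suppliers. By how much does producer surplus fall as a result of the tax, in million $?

Producer surplus falls by $153 million.

Without the tax, 294 − 6P = 5.5P − 189 gives 11.5P = 483, so P* = $42 and Q* = 42.
With the tax collected from suppliers, supply shifts: Qs = 5.5(P − 11.5) − 189.
Solving gives Q = 9 with consumers paying $47.5 and suppliers receiving $36 (the $11.5 wedge).
ΔPS is the trapezoid between Q = 9 and Q = 42 of height $6: ½ · (42 + 9) · 6 = $153.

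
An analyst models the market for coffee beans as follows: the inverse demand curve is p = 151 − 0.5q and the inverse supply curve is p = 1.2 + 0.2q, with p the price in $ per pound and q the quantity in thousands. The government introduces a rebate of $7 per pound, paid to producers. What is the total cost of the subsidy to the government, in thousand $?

Government outlay = $1568 thousand.

Inverting to q(p) form: qd = 302 − 2p; qs = 5p − 6.
Before the subsidy: set 302 − 2p = 5p − 6 → p* = $44, q* = 214.
With a per-unit subsidy paid to producers, each receives p + 7 per unit sold, so supply becomes qs = 5(p + 7) − 6.
Solving gives q = 224 with consumers paying $39 and producers receiving $46 (the $7 wedge).
Outlay = t · Q = 7 · 224 = $1568.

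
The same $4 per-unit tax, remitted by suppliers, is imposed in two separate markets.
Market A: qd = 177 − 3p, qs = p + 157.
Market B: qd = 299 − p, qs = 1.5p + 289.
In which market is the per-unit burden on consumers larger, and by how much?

Market A: pre-tax p* = $5, q* = 162; post-tax q = 159; per-unit burden on consumers = $1.
Market B: pre-tax p* = $4, q* = 295; post-tax q = 292.6; per-unit burden on consumers = $2.4.
Difference: $1 vs $2.4 → market B is larger by $1.4.

Market B, by $1.4.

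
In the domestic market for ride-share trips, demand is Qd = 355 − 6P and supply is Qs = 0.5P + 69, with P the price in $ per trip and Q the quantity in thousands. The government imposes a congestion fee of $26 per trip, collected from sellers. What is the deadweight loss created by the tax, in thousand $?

Deadweight loss = $156 thousand.

Before the tax: set 355 − 6P = 0.5P + 69 → P* = $44, Q* = 91.
With the tax collected from sellers, supply shifts: Qs = 0.5(P − 26) + 69.
Solving gives Q = 79 with buyers paying $46 and sellers receiving $20 (the $26 wedge).
Quantity falls by |ΔQ| = |91 − 79| = 12.
DWL = ½ · t · |ΔQ| = ½ · 26 · 12 = $156.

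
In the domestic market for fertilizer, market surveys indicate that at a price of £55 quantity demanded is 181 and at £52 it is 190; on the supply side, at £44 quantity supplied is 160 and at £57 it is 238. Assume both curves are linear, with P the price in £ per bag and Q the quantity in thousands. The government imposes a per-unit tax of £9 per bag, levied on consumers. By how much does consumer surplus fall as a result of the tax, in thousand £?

Demand slope: (190 − 181)/(52 − 55) = -3, so Qd = 346 − 3P.
Supply slope: (238 − 160)/(57 − 44) = 6, so Qs = 6P − 104.
Without the tax, 346 − 3P = 6P − 104 gives 9P = 450, so P* = £50 and Q* = 196.
With the tax collected from consumers, demand (in seller-price terms) shifts: Qd = 346 − 3(P + 9).
Solving gives Q = 178 with consumers paying £56 and suppliers receiving £47 (the £9 wedge).
ΔCS is the trapezoid between Q = 178 and Q = 196 of height £6: ½ · (196 + 178) · 6 = £1122.

Consumer surplus falls by £1122 thousand.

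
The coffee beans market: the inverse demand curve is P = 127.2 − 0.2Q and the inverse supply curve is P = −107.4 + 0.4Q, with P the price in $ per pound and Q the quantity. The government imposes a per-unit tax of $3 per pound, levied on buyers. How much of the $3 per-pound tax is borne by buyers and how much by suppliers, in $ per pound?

Buyers bear $1 per pound; suppliers bear $2 per pound.

Rewrite in direct form: Qd = 636 − 5P and Qs = 2.5P + 268.5.
Without the tax, 636 − 5P = 2.5P + 268.5 gives 7.5P = 367.5, so P* = $49 and Q* = 391.
With the tax collected from buyers, demand (in seller-price terms) shifts: Qd = 636 − 5(P + 3).
Solving gives Q = 386 with buyers paying $50 and suppliers receiving $47 (the $3 wedge).
Burden on buyers: $1; on suppliers: $2. (They sum to $3.)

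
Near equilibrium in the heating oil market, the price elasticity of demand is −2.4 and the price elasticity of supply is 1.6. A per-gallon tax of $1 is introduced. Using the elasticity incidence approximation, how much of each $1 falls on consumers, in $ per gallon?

Consumers bear ≈ $0.4 per gallon.

Incidence ratio: consumers' share ≈ εs / (εs + |εd|) = 1.6 / (1.6 + 2.4) = 0.4.
So consumers bear ≈ 0.4 × $1 = $0.4; producers bear $0.6.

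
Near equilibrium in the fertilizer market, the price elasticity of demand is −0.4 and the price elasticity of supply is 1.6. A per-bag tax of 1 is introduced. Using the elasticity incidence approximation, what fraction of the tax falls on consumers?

Consumers' share ≈ 0.8.

Incidence ratio: consumers' share ≈ εs / (εs + |εd|) = 1.6 / (1.6 + 0.4) = 0.8.
Supply is the more elastic side, so consumers bear the larger share.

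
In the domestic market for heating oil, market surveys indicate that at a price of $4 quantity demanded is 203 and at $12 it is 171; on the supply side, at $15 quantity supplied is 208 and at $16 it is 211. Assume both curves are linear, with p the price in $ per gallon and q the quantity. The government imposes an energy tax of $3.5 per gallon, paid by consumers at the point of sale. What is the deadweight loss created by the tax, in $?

Deadweight loss = $10.5.

Demand slope: (171 − 203)/(12 − 4) = -4, so qd = 219 − 4p.
Supply slope: (211 − 208)/(16 − 15) = 3, so qs = 3p + 163.
Without the tax, 219 − 4p = 3p + 163 gives 7p = 56, so p* = $8 and q* = 187.
With the tax collected from consumers, demand (in seller-price terms) shifts: qd = 219 − 4(p + 3.5).
New equilibrium: consumers pay $9.5, producers receive $6, q = 181. (Wedge: pb − ps = 3.5.)
Quantity falls by |ΔQ| = |187 − 181| = 6.
DWL = ½ · t · |ΔQ| = ½ · 3.5 · 6 = $10.5.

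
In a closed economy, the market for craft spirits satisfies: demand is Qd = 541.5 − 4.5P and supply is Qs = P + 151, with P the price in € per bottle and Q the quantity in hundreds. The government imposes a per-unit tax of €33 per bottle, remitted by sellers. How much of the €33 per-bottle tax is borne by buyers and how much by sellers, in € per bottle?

Buyers bear €6 per bottle; sellers bear €27 per bottle.

Without the tax, 541.5 − 4.5P = P + 151 gives 5.5P = 390.5, so P* = €71 and Q* = 222.
With the tax collected from sellers, supply shifts: Qs = (P − 33) + 151.
New equilibrium: buyers pay €77, sellers receive €44, Q = 195. (Wedge: Pb − Ps = 33.)
Burden on buyers: €6; on sellers: €27. (They sum to €33.)
The less price-elastic side of the market bears the larger share of a per-unit tax.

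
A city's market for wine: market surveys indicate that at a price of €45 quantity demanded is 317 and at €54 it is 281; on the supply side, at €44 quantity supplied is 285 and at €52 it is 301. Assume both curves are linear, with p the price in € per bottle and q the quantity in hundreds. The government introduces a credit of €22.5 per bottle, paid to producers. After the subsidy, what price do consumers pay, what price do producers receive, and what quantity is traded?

Consumers pay €42.5; producers receive €65; quantity = 327.

Demand slope: (281 − 317)/(54 − 45) = -4, so qd = 497 − 4p.
Supply slope: (301 − 285)/(52 − 44) = 2, so qs = 2p + 197.
Before the subsidy: set 497 − 4p = 2p + 197 → p* = €50, q* = 297.
With a per-unit subsidy paid to producers, each receives p + 22.5 per unit sold, so supply becomes qs = 2(p + 22.5) + 197.
Solving gives q = 327 with consumers paying €42.5 and producers receiving €65 (the €22.5 wedge).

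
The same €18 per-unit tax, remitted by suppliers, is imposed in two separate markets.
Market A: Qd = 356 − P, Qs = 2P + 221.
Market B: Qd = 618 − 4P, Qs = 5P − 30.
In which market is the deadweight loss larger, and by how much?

Market B, by €252.

Market A: pre-tax P* = €45, Q* = 311; post-tax Q = 299; deadweight loss = €108.
Market B: pre-tax P* = €72, Q* = 330; post-tax Q = 290; deadweight loss = €360.
Difference: €108 vs €360 → market B is larger by €252.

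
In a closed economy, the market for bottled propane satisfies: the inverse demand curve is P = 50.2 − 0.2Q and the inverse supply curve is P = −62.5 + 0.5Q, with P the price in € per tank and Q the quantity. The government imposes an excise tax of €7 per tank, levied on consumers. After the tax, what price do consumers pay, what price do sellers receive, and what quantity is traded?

Consumers pay €20; sellers receive €13; quantity = 151.

Inverting to Q(P) form: Qd = 251 − 5P; Qs = 2P + 125.
Without the tax, 251 − 5P = 2P + 125 gives 7P = 126, so P* = €18 and Q* = 161.
With the tax collected from consumers, demand (in seller-price terms) shifts: Qd = 251 − 5(P + 7).
New equilibrium: consumers pay €20, sellers receive €13, Q = 151. (Wedge: Pb − Ps = 7.)
The less price-elastic side of the market bears the larger share of a per-unit tax.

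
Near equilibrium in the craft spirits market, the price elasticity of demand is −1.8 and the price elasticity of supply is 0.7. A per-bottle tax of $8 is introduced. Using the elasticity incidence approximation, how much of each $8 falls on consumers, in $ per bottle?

Consumers bear ≈ $2.24 per bottle.

Incidence ratio: consumers' share ≈ εs / (εs + |εd|) = 0.7 / (0.7 + 1.8) = 0.28.
So consumers bear ≈ 0.28 × $8 = $2.24; sellers bear $5.76.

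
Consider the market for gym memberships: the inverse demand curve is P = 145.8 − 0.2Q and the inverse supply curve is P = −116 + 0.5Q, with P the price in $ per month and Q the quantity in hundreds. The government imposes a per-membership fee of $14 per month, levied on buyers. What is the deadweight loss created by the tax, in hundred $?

Deadweight loss = $140 hundred.

Rewrite in direct form: Qd = 729 − 5P and Qs = 2P + 232.
Without the tax, 729 − 5P = 2P + 232 gives 7P = 497, so P* = $71 and Q* = 374.
With the tax collected from buyers, demand (in seller-price terms) shifts: Qd = 729 − 5(P + 14).
Solving gives Q = 354 with buyers paying $75 and suppliers receiving $61 (the $14 wedge).
Quantity falls by |ΔQ| = |374 − 354| = 20.
DWL = ½ · t · |ΔQ| = ½ · 14 · 20 = $140.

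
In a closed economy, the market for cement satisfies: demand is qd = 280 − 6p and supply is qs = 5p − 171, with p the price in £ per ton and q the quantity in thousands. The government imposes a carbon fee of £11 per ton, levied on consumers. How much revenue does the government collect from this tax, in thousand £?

Tax revenue = £44 thousand.

Before the tax: set 280 − 6p = 5p − 171 → p* = £41, q* = 34.
With the tax collected from consumers, demand (in seller-price terms) shifts: qd = 280 − 6(p + 11).
New equilibrium: consumers pay £46, producers receive £35, q = 4. (Wedge: pb − ps = 11.)
Revenue = t · Q = 11 · 4 = £44.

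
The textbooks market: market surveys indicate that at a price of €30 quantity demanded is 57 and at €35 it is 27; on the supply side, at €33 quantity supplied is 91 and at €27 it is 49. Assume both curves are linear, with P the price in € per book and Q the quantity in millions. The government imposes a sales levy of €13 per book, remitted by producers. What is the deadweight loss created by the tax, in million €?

Demand slope: (27 − 57)/(35 − 30) = -6, so Qd = 237 − 6P.
Supply slope: (49 − 91)/(27 − 33) = 7, so Qs = 7P − 140.
Without the tax, 237 − 6P = 7P − 140 gives 13P = 377, so P* = €29 and Q* = 63.
With the tax collected from producers, supply shifts: Qs = 7(P − 13) − 140.
Solving gives Q = 21 with consumers paying €36 and producers receiving €23 (the €13 wedge).
Quantity falls by |ΔQ| = |63 − 21| = 42.
DWL = ½ · t · |ΔQ| = ½ · 13 · 42 = €273.

Deadweight loss = €273 million.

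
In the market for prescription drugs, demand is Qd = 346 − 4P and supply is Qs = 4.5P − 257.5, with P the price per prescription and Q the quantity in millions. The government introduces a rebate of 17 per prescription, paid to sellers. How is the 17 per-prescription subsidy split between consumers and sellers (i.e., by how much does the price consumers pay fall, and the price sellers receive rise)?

Before the subsidy: set 346 − 4P = 4.5P − 257.5 → P* = 71, Q* = 62.
With a per-unit subsidy paid to sellers, each receives P + 17 per unit sold, so supply becomes Qs = 4.5(P + 17) − 257.5.
Solving gives Q = 98 with consumers paying 62 and sellers receiving 79 (the 17 wedge).
Gain to consumers: 9; to sellers: 8. (They sum to 17.)

Consumers gain 9 per prescription; sellers gain 8 per prescription.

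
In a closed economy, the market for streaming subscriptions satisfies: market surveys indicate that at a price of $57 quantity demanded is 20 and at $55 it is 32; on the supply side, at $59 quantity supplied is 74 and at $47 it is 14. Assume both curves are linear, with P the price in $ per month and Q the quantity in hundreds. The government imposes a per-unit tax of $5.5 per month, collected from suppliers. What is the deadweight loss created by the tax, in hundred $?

Demand slope: (32 − 20)/(55 − 57) = -6, so Qd = 362 − 6P.
Supply slope: (14 − 74)/(47 − 59) = 5, so Qs = 5P − 221.
Without the tax, 362 − 6P = 5P − 221 gives 11P = 583, so P* = $53 and Q* = 44.
With the tax collected from suppliers, supply shifts: Qs = 5(P − 5.5) − 221.
New equilibrium: consumers pay $55.5, suppliers receive $50, Q = 29. (Wedge: Pb − Ps = 5.5.)
Quantity falls by |ΔQ| = |44 − 29| = 15.
DWL = ½ · t · |ΔQ| = ½ · 5.5 · 15 = $41.25.

Deadweight loss = $41.25 hundred.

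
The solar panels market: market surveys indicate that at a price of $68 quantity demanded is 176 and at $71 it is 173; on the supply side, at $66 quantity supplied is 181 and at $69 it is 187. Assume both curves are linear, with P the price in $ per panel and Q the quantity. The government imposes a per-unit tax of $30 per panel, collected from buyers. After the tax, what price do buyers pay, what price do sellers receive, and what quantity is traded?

Buyers pay $85; sellers receive $55; quantity = 159.

Demand slope: (173 − 176)/(71 − 68) = -1, so Qd = 244 − P.
Supply slope: (187 − 181)/(69 − 66) = 2, so Qs = 2P + 49.
Before the tax: set 244 − P = 2P + 49 → P* = $65, Q* = 179.
With the tax collected from buyers, demand (in seller-price terms) shifts: Qd = 244 − (P + 30).
New equilibrium: buyers pay $85, sellers receive $55, Q = 159. (Wedge: Pb − Ps = 30.)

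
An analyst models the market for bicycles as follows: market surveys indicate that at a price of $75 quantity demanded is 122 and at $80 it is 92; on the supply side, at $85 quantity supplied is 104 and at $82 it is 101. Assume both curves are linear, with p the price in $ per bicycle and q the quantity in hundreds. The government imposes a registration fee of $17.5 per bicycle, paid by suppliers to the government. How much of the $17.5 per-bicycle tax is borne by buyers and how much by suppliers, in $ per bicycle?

Demand slope: (92 − 122)/(80 − 75) = -6, so qd = 572 − 6p.
Supply slope: (101 − 104)/(82 − 85) = 1, so qs = p + 19.
Without the tax, 572 − 6p = p + 19 gives 7p = 553, so p* = $79 and q* = 98.
With the tax collected from suppliers, supply shifts: qs = (p − 17.5) + 19.
New equilibrium: buyers pay $81.5, suppliers receive $64, q = 83. (Wedge: pb − ps = 17.5.)
Burden on buyers: $2.5; on suppliers: $15. (They sum to $17.5.)

Buyers bear $2.5 per bicycle; suppliers bear $15 per bicycle.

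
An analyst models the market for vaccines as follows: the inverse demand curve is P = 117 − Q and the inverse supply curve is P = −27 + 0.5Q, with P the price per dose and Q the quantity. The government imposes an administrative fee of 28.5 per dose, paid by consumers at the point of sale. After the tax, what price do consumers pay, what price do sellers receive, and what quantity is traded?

Inverting to Q(P) form: Qd = 117 − P; Qs = 2P + 54.
Before the tax: set 117 − P = 2P + 54 → P* = 21, Q* = 96.
With the tax collected from consumers, demand (in seller-price terms) shifts: Qd = 117 − (P + 28.5).
Solving gives Q = 77 with consumers paying 40 and sellers receiving 11.5 (the 28.5 wedge).

Consumers pay 40; sellers receive 11.5; quantity = 77.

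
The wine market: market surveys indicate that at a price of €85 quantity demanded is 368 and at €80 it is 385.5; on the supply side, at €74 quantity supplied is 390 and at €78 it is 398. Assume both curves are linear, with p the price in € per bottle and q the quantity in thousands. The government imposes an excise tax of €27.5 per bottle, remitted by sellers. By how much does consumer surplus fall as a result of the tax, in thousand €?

Demand slope: (385.5 − 368)/(80 − 85) = -3.5, so qd = 665.5 − 3.5p.
Supply slope: (398 − 390)/(78 − 74) = 2, so qs = 2p + 242.
Without the tax, 665.5 − 3.5p = 2p + 242 gives 5.5p = 423.5, so p* = €77 and q* = 396.
With the tax collected from sellers, supply shifts: qs = 2(p − 27.5) + 242.
Solving gives q = 361 with buyers paying €87 and sellers receiving €59.5 (the €27.5 wedge).
ΔCS is the trapezoid between Q = 361 and Q = 396 of height €10: ½ · (396 + 361) · 10 = €3785.

Consumer surplus falls by €3785 thousand.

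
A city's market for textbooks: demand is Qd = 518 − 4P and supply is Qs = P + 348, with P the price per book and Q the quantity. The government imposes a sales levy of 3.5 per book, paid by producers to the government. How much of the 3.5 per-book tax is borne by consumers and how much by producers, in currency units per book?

Consumers bear 0.7 per book; producers bear 2.8 per book.

Before the tax: set 518 − 4P = P + 348 → P* = 34, Q* = 382.
With the tax collected from producers, supply shifts: Qs = (P − 3.5) + 348.
Solving gives Q = 379.2 with consumers paying 34.7 and producers receiving 31.2 (the 3.5 wedge).
Burden on consumers: 0.7; on producers: 2.8. (They sum to 3.5.)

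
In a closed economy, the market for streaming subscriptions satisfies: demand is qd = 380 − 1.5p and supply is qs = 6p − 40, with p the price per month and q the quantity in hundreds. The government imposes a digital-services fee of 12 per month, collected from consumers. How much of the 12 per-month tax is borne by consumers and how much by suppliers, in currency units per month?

Without the tax, 380 − 1.5p = 6p − 40 gives 7.5p = 420, so p* = 56 and q* = 296.
With the tax collected from consumers, demand (in seller-price terms) shifts: qd = 380 − 1.5(p + 12).
Solving gives q = 281.6 with consumers paying 65.6 and suppliers receiving 53.6 (the 12 wedge).
Burden on consumers: 9.6; on suppliers: 2.4. (They sum to 12.)

Consumers bear 9.6 per month; suppliers bear 2.4 per month.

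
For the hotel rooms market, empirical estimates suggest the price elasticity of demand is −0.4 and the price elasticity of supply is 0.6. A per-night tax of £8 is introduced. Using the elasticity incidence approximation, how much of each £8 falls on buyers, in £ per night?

Buyers bear ≈ £4.8 per night.

Incidence ratio: buyers' share ≈ εs / (εs + |εd|) = 0.6 / (0.6 + 0.4) = 0.6.
So buyers bear ≈ 0.6 × £8 = £4.8; producers bear £3.2.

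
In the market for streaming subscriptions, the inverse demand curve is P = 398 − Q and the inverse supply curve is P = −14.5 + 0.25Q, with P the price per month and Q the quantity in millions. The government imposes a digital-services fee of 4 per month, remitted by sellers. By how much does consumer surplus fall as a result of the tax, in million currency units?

Rewrite in direct form: Qd = 398 − P and Qs = 4P + 58.
Without the tax, 398 − P = 4P + 58 gives 5P = 340, so P* = 68 and Q* = 330.
With the tax collected from sellers, supply shifts: Qs = 4(P − 4) + 58.
Solving gives Q = 326.8 with consumers paying 71.2 and sellers receiving 67.2 (the 4 wedge).
ΔCS is the trapezoid between Q = 326.8 and Q = 330 of height 3.2: ½ · (330 + 326.8) · 3.2 = 1050.88.

Consumer surplus falls by 1050.88 million.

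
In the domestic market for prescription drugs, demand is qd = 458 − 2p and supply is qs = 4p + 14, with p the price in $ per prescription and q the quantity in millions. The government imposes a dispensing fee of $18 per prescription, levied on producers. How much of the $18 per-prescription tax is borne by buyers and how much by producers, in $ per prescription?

Buyers bear $12 per prescription; producers bear $6 per prescription.

Before the tax: set 458 − 2p = 4p + 14 → p* = $74, q* = 310.
With the tax collected from producers, supply shifts: qs = 4(p − 18) + 14.
New equilibrium: buyers pay $86, producers receive $68, q = 286. (Wedge: pb − ps = 18.)
Burden on buyers: $12; on producers: $6. (They sum to $18.)
The less price-elastic side of the market bears the larger share of a per-unit tax.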